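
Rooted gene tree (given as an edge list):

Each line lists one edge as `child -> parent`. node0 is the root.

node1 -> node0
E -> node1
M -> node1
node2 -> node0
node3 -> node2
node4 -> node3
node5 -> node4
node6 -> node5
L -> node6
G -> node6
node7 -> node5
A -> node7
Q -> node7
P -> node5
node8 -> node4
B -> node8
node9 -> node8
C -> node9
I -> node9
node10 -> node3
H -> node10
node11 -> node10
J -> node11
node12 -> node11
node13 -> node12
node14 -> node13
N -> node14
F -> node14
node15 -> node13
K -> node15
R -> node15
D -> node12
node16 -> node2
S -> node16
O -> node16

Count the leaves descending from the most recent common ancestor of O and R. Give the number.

17

The MRCA of O and R is the node subtending (((((L,G),(A,Q),P),(B,(C,I))),(H,(J,(((N,F),(K,R)),D)))),(S,O)).
That clade contains 17 terminal taxa: A, B, C, D, F, G, H, I, J, K, L, N, O, P, Q, R, S.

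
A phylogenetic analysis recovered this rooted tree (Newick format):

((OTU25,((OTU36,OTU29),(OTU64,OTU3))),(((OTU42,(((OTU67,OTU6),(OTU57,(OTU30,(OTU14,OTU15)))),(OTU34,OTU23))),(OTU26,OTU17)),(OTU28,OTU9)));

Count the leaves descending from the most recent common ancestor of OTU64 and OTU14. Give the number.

The MRCA of OTU64 and OTU14 is the root, so the clade is the entire tree.
That clade contains 18 terminal taxa: OTU14, OTU15, OTU17, OTU23, OTU25, OTU26, OTU28, OTU29, OTU3, OTU30, OTU34, OTU36, OTU42, OTU57, OTU6, OTU64, OTU67, OTU9.

18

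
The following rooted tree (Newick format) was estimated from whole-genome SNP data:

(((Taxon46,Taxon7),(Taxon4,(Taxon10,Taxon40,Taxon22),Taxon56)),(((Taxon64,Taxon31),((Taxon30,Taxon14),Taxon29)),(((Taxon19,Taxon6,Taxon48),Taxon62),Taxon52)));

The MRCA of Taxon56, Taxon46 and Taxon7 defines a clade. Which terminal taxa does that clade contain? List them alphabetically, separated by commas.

Taxon10, Taxon22, Taxon4, Taxon40, Taxon46, Taxon56, Taxon7

Tracing Taxon56: it sits inside (Taxon4,(Taxon10,Taxon40,Taxon22),Taxon56).
Tracing Taxon46: it sits inside (Taxon46,Taxon7).
Tracing Taxon7: it sits inside (Taxon46,Taxon7).
The smallest clade enclosing all 3 is ((Taxon46,Taxon7),(Taxon4,(Taxon10,Taxon40,Taxon22),Taxon56)); the answer is its 7 terminal taxa in alphabetical order.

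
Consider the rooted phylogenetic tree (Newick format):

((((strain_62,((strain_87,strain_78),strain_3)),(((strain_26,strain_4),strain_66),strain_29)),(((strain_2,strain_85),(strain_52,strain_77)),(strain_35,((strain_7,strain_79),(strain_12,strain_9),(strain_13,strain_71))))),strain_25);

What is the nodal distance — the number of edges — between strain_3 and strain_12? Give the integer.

9

The MRCA of strain_3 and strain_12 is the node subtending (((strain_62,((strain_87,strain_78),strain_3)),(((strain_26,strain_4),strain_66),strain_29)),(((strain_2,strain_85),(strain_52,strain_77)),(strain_35,((strain_7,strain_79),(strain_12,strain_9),(strain_13,strain_71))))).
From strain_3 up to that node: 4 branches. From strain_12 up to the same node: 5 branches. Total: 4 + 5 = 9.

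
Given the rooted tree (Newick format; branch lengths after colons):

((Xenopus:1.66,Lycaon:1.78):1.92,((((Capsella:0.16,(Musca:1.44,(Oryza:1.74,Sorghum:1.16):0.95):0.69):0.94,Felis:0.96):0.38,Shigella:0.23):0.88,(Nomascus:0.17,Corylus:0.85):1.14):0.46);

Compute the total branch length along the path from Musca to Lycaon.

8.49

The path runs Musca → … → MRCA → … → Lycaon; the MRCA is the root of the tree.
Branch lengths along that path: 1.44 + 0.69 + 0.94 + 0.38 + 0.88 + 0.46 + 1.92 + 1.78 = 8.49.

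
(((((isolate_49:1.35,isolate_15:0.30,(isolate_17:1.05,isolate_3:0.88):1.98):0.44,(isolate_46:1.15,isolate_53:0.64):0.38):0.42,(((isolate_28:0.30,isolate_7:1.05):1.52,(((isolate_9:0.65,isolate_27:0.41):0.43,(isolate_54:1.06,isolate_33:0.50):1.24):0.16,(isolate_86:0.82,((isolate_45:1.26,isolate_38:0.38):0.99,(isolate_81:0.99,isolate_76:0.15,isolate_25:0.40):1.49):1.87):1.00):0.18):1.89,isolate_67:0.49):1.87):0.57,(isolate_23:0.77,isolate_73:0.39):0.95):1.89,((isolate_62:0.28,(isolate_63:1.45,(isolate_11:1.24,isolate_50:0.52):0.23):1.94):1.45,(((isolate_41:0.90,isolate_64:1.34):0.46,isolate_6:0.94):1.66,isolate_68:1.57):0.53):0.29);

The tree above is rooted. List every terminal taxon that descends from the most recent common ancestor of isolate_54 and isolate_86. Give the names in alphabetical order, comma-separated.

Tracing isolate_54: it sits inside (isolate_54,isolate_33).
Tracing isolate_86: it sits inside (isolate_86,((isolate_45,isolate_38),(isolate_81,isolate_76,isolate_25))).
The smallest clade enclosing both is (((isolate_9,isolate_27),(isolate_54,isolate_33)),(isolate_86,((isolate_45,isolate_38),(isolate_81,isolate_76,isolate_25)))); the answer is its 10 terminal taxa in alphabetical order.

isolate_25, isolate_27, isolate_33, isolate_38, isolate_45, isolate_54, isolate_76, isolate_81, isolate_86, isolate_9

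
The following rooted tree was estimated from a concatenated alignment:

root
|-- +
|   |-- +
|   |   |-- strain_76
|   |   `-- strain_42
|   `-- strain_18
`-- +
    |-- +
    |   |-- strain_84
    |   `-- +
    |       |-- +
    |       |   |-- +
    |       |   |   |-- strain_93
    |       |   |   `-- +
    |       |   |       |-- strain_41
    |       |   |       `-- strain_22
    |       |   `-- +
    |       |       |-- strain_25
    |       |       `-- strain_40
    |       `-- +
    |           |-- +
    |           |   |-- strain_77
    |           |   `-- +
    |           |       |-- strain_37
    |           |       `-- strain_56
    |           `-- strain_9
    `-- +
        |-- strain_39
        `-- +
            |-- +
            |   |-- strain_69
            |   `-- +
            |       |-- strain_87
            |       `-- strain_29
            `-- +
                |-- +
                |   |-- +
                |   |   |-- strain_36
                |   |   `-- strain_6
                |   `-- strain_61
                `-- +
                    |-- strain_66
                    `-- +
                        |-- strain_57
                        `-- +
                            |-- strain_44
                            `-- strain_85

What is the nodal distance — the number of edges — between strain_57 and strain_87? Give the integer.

7

The MRCA of strain_57 and strain_87 is the node subtending ((strain_69,(strain_87,strain_29)),(((strain_36,strain_6),strain_61),(strain_66,(strain_57,(strain_44,strain_85))))).
From strain_57 up to that node: 4 branches. From strain_87 up to the same node: 3 branches. Total: 4 + 3 = 7.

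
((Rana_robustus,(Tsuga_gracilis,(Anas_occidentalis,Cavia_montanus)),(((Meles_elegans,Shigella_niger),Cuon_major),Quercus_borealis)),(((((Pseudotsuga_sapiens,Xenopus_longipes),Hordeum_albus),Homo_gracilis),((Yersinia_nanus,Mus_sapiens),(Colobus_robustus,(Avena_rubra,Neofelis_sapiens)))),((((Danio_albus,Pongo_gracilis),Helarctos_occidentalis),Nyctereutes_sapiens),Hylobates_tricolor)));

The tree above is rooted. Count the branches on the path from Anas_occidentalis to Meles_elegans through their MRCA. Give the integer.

7

The MRCA of Anas_occidentalis and Meles_elegans is the node subtending (Rana_robustus,(Tsuga_gracilis,(Anas_occidentalis,Cavia_montanus)),(((Meles_elegans,Shigella_niger),Cuon_major),Quercus_borealis)).
From Anas_occidentalis up to that node: 3 branches. From Meles_elegans up to the same node: 4 branches. Total: 3 + 4 = 7.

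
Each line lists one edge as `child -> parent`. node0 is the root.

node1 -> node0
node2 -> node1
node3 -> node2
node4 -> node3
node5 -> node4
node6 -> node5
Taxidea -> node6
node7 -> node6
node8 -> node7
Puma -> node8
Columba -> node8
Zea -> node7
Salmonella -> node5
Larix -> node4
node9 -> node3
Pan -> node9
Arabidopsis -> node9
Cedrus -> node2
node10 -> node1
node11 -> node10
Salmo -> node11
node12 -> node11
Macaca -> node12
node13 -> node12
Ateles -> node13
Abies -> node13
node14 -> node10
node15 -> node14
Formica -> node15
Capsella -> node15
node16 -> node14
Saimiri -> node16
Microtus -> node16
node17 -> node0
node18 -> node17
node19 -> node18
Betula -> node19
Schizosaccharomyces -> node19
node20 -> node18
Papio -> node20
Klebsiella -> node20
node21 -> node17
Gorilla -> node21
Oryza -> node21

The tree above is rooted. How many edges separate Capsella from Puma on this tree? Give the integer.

The MRCA of Capsella and Puma is the node subtending ((((((Taxidea,((Puma,Columba),Zea)),Salmonella),Larix),(Pan,Arabidopsis)),Cedrus),((Salmo,(Macaca,(Ateles,Abies))),((Formica,Capsella),(Saimiri,Microtus)))).
From Capsella up to that node: 4 branches. From Puma up to the same node: 8 branches. Total: 4 + 8 = 12.

12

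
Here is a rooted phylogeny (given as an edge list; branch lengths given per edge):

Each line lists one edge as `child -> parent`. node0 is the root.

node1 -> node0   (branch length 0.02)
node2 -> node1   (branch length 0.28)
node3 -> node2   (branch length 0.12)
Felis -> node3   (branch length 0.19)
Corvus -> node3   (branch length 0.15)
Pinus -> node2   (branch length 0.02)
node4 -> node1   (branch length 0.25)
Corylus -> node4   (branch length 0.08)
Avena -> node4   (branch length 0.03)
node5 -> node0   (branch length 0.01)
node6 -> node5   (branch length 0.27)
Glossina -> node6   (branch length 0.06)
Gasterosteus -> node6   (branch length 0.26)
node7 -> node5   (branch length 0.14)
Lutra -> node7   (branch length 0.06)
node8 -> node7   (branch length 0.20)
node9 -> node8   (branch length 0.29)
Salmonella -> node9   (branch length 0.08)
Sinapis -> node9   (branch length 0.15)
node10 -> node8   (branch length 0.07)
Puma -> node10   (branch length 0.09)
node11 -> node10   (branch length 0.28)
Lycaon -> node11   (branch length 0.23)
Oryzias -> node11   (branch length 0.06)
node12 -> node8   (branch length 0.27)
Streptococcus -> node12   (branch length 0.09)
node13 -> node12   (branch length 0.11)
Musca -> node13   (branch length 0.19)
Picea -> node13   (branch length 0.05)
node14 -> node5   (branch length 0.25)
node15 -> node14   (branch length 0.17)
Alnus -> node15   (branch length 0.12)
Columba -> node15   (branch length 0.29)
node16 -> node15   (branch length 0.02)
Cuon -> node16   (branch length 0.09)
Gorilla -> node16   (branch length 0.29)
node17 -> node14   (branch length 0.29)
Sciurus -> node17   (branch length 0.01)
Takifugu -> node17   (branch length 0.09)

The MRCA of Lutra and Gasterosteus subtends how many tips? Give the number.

17

The MRCA of Lutra and Gasterosteus is the node subtending ((Glossina,Gasterosteus),(Lutra,((Salmonella,Sinapis),(Puma,(Lycaon,Oryzias)),(Streptococcus,(Musca,Picea)))),((Alnus,Columba,(Cuon,Gorilla)),(Sciurus,Takifugu))).
That clade contains 17 terminal taxa: Alnus, Columba, Cuon, Gasterosteus, Glossina, Gorilla, Lutra, Lycaon, Musca, Oryzias, Picea, Puma, Salmonella, Sciurus, Sinapis, Streptococcus, Takifugu.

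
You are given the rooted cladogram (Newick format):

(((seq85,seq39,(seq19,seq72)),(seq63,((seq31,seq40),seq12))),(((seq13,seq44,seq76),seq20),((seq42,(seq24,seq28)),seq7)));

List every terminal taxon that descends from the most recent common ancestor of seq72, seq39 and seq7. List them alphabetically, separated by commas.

seq12, seq13, seq19, seq20, seq24, seq28, seq31, seq39, seq40, seq42, seq44, seq63, seq7, seq72, seq76, seq85

Tracing seq72: it sits inside (seq19,seq72).
Tracing seq39: it sits inside (seq85,seq39,(seq19,seq72)).
Tracing seq7: it sits inside ((seq42,(seq24,seq28)),seq7).
The smallest clade enclosing all 3 is the whole tree (their MRCA is the root), so the answer is all 16 tips in alphabetical order.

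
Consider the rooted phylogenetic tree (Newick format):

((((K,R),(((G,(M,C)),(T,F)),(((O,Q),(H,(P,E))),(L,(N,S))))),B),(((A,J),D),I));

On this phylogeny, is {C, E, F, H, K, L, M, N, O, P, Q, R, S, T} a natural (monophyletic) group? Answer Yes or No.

The MRCA of the listed taxa subtends ((K,R),(((G,(M,C)),(T,F)),(((O,Q),(H,(P,E))),(L,(N,S))))).
That clade also contains G, which is not in the proposed group, so the group is not monophyletic.

No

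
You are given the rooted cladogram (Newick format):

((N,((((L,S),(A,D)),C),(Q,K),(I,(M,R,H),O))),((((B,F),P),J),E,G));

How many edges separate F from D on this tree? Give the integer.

11

The MRCA of F and D is the root of the tree.
From F up to that node: 5 branches. From D up to the same node: 6 branches. Total: 5 + 6 = 11.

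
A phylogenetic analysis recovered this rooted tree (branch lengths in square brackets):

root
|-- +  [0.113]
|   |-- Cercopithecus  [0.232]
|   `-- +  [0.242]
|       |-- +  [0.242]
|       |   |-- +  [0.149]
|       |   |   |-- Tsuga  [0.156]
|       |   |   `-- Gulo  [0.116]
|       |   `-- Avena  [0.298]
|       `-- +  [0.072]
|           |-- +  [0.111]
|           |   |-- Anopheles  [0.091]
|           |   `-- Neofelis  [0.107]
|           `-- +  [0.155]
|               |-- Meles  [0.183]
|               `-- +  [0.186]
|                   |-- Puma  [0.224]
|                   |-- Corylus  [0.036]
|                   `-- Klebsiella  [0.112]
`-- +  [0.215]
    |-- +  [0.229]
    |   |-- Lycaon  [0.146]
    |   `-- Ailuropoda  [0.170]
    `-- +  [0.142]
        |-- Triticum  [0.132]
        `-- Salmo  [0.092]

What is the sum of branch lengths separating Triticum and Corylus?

The path runs Triticum → … → MRCA → … → Corylus; the MRCA is the root of the tree.
Branch lengths along that path: 0.132 + 0.142 + 0.215 + 0.113 + 0.242 + 0.072 + 0.155 + 0.186 + 0.036 = 1.293.

1.293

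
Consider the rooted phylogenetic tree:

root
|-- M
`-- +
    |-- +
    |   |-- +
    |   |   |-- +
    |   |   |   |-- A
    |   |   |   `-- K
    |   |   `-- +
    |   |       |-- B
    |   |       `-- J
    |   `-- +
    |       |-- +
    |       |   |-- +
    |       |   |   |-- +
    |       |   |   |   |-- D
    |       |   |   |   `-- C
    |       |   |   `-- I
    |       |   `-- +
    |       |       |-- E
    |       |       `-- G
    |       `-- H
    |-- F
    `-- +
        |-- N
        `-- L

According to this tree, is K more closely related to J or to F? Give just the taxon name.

The MRCA of K and J subtends ((A,K),(B,J)) (4 taxa).
The MRCA of K and F subtends ((((A,K),(B,J)),((((D,C),I),(E,G)),H)),F,(N,L)) (13 taxa).
The first is nested inside the second, so K shares a more recent common ancestor with J.

J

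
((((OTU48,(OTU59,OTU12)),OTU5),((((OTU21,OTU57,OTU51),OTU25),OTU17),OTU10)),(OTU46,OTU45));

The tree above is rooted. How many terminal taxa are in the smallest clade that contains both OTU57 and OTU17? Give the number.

The MRCA of OTU57 and OTU17 is the node subtending (((OTU21,OTU57,OTU51),OTU25),OTU17).
That clade contains 5 terminal taxa: OTU17, OTU21, OTU25, OTU51, OTU57.

5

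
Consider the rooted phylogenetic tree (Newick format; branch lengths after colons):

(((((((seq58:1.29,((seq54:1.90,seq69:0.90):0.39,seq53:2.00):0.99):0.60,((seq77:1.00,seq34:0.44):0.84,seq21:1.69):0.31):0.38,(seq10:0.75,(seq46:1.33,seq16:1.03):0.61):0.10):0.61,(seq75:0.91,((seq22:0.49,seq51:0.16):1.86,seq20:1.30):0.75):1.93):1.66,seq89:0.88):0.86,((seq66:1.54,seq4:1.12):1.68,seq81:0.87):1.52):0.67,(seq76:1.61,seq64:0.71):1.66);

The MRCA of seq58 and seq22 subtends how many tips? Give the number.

14

The MRCA of seq58 and seq22 is the node subtending ((((seq58,((seq54,seq69),seq53)),((seq77,seq34),seq21)),(seq10,(seq46,seq16))),(seq75,((seq22,seq51),seq20))).
That clade contains 14 terminal taxa: seq10, seq16, seq20, seq21, seq22, seq34, seq46, seq51, seq53, seq54, seq58, seq69, seq75, seq77.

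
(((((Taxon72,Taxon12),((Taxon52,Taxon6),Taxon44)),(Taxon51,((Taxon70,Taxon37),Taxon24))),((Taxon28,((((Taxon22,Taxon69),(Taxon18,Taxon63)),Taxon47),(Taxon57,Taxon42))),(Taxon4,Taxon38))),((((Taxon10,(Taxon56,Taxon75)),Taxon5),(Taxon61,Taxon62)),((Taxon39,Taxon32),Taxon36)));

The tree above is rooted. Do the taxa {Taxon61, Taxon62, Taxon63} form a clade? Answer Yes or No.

No

The MRCA of the listed taxa is the root, so the smallest clade containing them is the whole tree.
That clade also contains Taxon10, Taxon12, Taxon18, Taxon22, Taxon24, Taxon28, Taxon32, Taxon36, Taxon37, Taxon38, Taxon39, Taxon4, Taxon42, Taxon44, Taxon47, Taxon5, Taxon51, Taxon52, Taxon56, Taxon57, Taxon6, Taxon69, Taxon70, Taxon72, Taxon75, which are not in the proposed group, so the group is not monophyletic.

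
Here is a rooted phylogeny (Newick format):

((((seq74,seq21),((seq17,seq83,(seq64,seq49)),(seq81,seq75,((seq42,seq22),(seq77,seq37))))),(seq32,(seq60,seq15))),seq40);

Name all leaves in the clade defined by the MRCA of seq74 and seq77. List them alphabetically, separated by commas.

Tracing seq74: it sits inside (seq74,seq21).
Tracing seq77: it sits inside (seq77,seq37).
The smallest clade enclosing both is ((seq74,seq21),((seq17,seq83,(seq64,seq49)),(seq81,seq75,((seq42,seq22),(seq77,seq37))))); the answer is its 12 terminal taxa in alphabetical order.

seq17, seq21, seq22, seq37, seq42, seq49, seq64, seq74, seq75, seq77, seq81, seq83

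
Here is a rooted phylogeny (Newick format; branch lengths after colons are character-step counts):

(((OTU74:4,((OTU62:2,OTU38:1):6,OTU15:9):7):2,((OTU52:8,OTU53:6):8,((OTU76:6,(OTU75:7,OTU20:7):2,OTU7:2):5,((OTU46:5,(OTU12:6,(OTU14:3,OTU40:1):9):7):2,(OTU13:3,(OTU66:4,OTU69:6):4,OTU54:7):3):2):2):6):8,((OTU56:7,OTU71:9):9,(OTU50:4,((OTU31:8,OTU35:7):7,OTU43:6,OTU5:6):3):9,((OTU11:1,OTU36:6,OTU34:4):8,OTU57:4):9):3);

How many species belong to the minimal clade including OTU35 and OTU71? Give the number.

11

The MRCA of OTU35 and OTU71 is the node subtending ((OTU56,OTU71),(OTU50,((OTU31,OTU35),OTU43,OTU5)),((OTU11,OTU36,OTU34),OTU57)).
That clade contains 11 terminal taxa: OTU11, OTU31, OTU34, OTU35, OTU36, OTU43, OTU5, OTU50, OTU56, OTU57, OTU71.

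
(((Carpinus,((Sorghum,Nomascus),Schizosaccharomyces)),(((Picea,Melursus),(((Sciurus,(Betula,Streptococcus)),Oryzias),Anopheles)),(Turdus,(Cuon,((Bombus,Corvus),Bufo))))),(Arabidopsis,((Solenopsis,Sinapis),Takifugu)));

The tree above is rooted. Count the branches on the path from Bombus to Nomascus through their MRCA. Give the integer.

The MRCA of Bombus and Nomascus is the node subtending ((Carpinus,((Sorghum,Nomascus),Schizosaccharomyces)),(((Picea,Melursus),(((Sciurus,(Betula,Streptococcus)),Oryzias),Anopheles)),(Turdus,(Cuon,((Bombus,Corvus),Bufo))))).
From Bombus up to that node: 6 branches. From Nomascus up to the same node: 4 branches. Total: 6 + 4 = 10.

10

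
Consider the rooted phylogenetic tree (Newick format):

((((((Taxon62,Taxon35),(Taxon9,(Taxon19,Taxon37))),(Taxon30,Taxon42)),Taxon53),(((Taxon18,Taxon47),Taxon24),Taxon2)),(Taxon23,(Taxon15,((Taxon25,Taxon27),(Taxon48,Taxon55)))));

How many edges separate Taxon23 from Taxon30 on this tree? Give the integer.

The MRCA of Taxon23 and Taxon30 is the root of the tree.
From Taxon23 up to that node: 2 branches. From Taxon30 up to the same node: 5 branches. Total: 2 + 5 = 7.

7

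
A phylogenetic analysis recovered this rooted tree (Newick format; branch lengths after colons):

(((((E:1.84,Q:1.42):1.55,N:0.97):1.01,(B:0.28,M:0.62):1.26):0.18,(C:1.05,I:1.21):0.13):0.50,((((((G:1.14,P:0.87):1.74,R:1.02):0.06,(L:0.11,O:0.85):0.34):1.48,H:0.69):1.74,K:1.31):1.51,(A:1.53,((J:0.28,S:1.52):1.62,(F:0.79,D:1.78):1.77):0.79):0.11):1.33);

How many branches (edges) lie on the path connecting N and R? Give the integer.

The MRCA of N and R is the root of the tree.
From N up to that node: 4 branches. From R up to the same node: 6 branches. Total: 4 + 6 = 10.

10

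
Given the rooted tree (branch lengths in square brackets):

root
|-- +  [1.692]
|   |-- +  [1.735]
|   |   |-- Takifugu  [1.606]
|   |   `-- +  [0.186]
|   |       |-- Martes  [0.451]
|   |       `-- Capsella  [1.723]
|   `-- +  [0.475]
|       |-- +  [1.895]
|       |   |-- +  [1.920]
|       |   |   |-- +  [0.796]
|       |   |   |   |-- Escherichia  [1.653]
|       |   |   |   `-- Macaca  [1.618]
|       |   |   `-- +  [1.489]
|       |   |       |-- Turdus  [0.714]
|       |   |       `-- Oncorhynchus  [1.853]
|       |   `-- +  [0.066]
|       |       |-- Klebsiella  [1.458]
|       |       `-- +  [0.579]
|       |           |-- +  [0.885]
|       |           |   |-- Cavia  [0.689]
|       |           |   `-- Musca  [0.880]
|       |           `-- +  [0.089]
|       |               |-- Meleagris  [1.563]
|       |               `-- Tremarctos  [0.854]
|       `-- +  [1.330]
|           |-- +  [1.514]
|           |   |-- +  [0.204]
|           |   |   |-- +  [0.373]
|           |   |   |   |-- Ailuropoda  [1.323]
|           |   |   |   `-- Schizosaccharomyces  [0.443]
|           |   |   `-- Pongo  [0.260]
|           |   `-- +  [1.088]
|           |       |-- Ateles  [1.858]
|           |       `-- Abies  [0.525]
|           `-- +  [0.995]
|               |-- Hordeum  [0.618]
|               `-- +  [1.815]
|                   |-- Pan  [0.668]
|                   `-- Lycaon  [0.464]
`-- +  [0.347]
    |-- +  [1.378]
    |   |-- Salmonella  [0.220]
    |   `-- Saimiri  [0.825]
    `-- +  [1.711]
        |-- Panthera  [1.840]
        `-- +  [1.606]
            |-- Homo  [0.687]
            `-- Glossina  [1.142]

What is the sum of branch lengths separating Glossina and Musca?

11.278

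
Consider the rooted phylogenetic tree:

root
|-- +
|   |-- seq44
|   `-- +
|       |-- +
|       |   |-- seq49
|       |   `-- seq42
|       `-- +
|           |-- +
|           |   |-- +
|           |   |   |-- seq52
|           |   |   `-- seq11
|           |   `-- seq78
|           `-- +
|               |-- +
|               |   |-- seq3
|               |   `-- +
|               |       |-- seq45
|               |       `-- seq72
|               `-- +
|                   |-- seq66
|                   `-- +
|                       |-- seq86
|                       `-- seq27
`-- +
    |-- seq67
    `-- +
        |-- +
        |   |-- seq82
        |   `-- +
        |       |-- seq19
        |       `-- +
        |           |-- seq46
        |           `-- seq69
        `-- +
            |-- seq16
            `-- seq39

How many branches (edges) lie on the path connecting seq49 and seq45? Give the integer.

7

The MRCA of seq49 and seq45 is the node subtending ((seq49,seq42),(((seq52,seq11),seq78),((seq3,(seq45,seq72)),(seq66,(seq86,seq27))))).
From seq49 up to that node: 2 branches. From seq45 up to the same node: 5 branches. Total: 2 + 5 = 7.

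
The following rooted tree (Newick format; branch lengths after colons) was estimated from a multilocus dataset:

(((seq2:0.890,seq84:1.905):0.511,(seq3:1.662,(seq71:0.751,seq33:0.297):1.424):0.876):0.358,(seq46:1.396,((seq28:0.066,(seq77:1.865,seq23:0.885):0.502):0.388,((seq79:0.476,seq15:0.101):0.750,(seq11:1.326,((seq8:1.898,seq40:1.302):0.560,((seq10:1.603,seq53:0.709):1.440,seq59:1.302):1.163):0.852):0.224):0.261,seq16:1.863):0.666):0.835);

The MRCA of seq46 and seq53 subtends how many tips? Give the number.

13

The MRCA of seq46 and seq53 is the node subtending (seq46,((seq28,(seq77,seq23)),((seq79,seq15),(seq11,((seq8,seq40),((seq10,seq53),seq59)))),seq16)).
That clade contains 13 terminal taxa: seq10, seq11, seq15, seq16, seq23, seq28, seq40, seq46, seq53, seq59, seq77, seq79, seq8.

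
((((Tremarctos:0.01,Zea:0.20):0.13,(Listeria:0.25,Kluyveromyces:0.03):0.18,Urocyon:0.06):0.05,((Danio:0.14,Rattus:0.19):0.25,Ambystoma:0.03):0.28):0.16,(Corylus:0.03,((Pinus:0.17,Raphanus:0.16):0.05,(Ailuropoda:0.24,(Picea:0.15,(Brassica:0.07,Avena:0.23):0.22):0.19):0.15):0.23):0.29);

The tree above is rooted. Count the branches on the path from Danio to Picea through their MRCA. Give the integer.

The MRCA of Danio and Picea is the root of the tree.
From Danio up to that node: 4 branches. From Picea up to the same node: 5 branches. Total: 4 + 5 = 9.

9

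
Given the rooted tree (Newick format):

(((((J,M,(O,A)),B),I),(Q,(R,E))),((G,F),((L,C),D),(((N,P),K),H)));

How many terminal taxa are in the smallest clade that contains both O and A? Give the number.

2

The MRCA of O and A is the node subtending (O,A).
That clade contains 2 terminal taxa: A, O.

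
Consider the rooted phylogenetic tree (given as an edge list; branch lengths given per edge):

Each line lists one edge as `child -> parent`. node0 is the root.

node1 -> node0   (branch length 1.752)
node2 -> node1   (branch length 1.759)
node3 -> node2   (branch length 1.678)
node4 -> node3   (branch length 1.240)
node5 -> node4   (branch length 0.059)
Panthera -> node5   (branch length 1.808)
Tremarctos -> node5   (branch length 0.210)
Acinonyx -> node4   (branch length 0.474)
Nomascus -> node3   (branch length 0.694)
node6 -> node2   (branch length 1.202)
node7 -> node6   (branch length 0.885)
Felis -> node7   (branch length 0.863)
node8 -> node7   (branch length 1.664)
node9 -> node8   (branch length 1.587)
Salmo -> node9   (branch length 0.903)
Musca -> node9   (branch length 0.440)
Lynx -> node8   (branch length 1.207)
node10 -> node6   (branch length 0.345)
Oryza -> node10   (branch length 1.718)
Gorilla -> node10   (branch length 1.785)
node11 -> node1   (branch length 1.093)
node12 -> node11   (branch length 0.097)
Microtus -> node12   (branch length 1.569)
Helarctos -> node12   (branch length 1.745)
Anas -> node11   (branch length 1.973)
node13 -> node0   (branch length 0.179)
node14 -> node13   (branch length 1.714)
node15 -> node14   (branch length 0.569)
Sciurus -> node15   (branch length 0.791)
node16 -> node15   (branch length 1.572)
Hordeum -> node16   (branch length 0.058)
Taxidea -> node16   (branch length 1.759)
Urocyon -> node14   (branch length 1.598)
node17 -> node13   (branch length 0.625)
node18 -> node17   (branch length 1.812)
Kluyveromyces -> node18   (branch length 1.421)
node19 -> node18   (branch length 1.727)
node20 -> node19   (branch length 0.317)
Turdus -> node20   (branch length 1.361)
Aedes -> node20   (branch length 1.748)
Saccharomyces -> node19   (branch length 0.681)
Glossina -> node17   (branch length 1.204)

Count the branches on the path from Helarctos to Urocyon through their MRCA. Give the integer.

The MRCA of Helarctos and Urocyon is the root of the tree.
From Helarctos up to that node: 4 branches. From Urocyon up to the same node: 3 branches. Total: 4 + 3 = 7.

7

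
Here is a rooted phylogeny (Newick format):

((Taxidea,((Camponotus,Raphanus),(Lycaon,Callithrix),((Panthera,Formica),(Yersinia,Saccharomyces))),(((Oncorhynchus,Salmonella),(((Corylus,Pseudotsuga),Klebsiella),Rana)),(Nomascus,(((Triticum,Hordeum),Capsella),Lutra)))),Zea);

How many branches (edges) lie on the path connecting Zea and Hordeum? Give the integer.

The MRCA of Zea and Hordeum is the root of the tree.
From Zea up to that node: 1 branch. From Hordeum up to the same node: 7 branches. Total: 1 + 7 = 8.

8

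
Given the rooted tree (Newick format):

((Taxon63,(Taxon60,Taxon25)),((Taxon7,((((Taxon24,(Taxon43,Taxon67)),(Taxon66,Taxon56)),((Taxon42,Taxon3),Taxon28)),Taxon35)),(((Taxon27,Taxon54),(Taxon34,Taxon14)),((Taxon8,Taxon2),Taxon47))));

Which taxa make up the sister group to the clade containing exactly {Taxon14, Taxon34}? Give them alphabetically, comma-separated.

The clade containing exactly {Taxon14, Taxon34} attaches to the tree at the node subtending ((Taxon27,Taxon54),(Taxon34,Taxon14)).
The other lineage descending from that same node — the sister group — is (Taxon27,Taxon54); its 2 tips in alphabetical order are the answer.

Taxon27, Taxon54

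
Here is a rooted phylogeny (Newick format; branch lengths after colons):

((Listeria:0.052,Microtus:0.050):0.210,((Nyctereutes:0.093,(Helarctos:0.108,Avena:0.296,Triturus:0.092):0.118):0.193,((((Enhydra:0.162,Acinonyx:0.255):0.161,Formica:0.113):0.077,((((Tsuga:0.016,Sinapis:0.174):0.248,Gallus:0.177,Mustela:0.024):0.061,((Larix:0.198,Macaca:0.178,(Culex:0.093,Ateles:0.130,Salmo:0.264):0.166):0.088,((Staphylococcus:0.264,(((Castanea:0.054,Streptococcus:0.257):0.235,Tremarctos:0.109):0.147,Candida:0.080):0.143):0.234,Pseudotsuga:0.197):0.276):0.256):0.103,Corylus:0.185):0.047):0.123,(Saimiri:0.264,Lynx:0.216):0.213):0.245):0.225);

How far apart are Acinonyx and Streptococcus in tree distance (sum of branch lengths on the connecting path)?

The path runs Acinonyx → … → MRCA → … → Streptococcus; the MRCA is the node subtending (((Enhydra,Acinonyx),Formica),((((Tsuga,Sinapis),Gallus,Mustela),((Larix,Macaca,(Culex,Ateles,Salmo)),((Staphylococcus,(((Castanea,Streptococcus),Tremarctos),Candida)),Pseudotsuga))),Corylus)).
Branch lengths along that path: 0.255 + 0.161 + 0.077 + 0.047 + 0.103 + 0.256 + 0.276 + 0.234 + 0.143 + 0.147 + 0.235 + 0.257 = 2.191.

2.191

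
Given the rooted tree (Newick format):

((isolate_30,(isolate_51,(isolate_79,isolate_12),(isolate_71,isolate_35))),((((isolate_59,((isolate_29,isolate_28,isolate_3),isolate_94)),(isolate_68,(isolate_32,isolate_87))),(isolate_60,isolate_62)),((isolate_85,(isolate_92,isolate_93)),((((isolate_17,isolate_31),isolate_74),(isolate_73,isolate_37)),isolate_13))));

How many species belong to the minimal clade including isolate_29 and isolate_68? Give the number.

8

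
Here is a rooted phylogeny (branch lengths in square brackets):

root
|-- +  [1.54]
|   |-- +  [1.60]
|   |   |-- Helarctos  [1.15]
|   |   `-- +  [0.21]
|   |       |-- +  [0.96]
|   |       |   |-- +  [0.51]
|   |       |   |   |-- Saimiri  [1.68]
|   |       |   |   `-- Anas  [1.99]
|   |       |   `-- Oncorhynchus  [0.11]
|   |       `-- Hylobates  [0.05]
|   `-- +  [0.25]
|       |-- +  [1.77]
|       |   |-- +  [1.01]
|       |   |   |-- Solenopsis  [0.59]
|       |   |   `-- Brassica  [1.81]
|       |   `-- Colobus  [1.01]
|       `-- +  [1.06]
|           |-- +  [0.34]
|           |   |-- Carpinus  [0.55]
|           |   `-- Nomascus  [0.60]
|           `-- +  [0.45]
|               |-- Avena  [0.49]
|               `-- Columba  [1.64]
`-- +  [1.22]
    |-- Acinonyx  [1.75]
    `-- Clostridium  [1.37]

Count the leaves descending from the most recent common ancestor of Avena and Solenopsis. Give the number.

7

The MRCA of Avena and Solenopsis is the node subtending (((Solenopsis,Brassica),Colobus),((Carpinus,Nomascus),(Avena,Columba))).
That clade contains 7 terminal taxa: Avena, Brassica, Carpinus, Colobus, Columba, Nomascus, Solenopsis.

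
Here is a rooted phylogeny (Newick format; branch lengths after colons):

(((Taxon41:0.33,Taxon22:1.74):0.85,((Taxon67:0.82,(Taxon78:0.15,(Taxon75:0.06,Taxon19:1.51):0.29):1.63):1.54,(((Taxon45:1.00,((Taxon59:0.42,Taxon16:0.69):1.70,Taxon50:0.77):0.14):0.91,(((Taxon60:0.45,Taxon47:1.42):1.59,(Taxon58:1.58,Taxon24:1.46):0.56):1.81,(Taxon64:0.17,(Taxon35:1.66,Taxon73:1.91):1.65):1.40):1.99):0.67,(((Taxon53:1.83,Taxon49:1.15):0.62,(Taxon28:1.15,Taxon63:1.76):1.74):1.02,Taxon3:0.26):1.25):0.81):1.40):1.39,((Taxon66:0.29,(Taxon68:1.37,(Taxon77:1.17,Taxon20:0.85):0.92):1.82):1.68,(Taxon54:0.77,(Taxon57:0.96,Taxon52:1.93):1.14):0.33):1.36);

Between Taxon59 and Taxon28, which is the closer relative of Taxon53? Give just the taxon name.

Taxon28

The MRCA of Taxon53 and Taxon28 subtends ((Taxon53,Taxon49),(Taxon28,Taxon63)) (4 taxa).
The MRCA of Taxon53 and Taxon59 subtends (((Taxon45,((Taxon59,Taxon16),Taxon50)),(((Taxon60,Taxon47),(Taxon58,Taxon24)),(Taxon64,(Taxon35,Taxon73)))),(((Taxon53,Taxon49),(Taxon28,Taxon63)),Taxon3)) (16 taxa).
The first is nested inside the second, so Taxon53 shares a more recent common ancestor with Taxon28.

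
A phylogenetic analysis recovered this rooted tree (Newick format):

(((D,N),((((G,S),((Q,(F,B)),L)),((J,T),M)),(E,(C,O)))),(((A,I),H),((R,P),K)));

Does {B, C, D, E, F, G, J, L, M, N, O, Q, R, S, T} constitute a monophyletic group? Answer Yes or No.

No

The MRCA of the listed taxa is the root, so the smallest clade containing them is the whole tree.
That clade also contains A, H, I, K, P, which are not in the proposed group, so the group is not monophyletic.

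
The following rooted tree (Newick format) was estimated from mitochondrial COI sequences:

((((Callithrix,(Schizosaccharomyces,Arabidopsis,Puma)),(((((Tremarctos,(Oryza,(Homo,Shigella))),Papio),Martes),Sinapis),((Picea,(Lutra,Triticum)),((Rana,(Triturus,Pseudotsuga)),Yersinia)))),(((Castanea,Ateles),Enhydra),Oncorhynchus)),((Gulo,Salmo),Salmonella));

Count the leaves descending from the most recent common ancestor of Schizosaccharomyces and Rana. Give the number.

The MRCA of Schizosaccharomyces and Rana is the node subtending ((Callithrix,(Schizosaccharomyces,Arabidopsis,Puma)),(((((Tremarctos,(Oryza,(Homo,Shigella))),Papio),Martes),Sinapis),((Picea,(Lutra,Triticum)),((Rana,(Triturus,Pseudotsuga)),Yersinia)))).
That clade contains 18 terminal taxa: Arabidopsis, Callithrix, Homo, Lutra, Martes, Oryza, Papio, Picea, Pseudotsuga, Puma, Rana, Schizosaccharomyces, Shigella, Sinapis, Tremarctos, Triticum, Triturus, Yersinia.

18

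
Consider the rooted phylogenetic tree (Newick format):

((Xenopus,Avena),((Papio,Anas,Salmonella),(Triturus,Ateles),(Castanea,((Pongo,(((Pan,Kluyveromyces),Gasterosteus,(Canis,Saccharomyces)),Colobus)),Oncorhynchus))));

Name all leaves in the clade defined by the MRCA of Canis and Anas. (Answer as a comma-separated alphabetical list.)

Anas, Ateles, Canis, Castanea, Colobus, Gasterosteus, Kluyveromyces, Oncorhynchus, Pan, Papio, Pongo, Saccharomyces, Salmonella, Triturus

Tracing Canis: it sits inside (Canis,Saccharomyces).
Tracing Anas: it sits inside (Papio,Anas,Salmonella).
The smallest clade enclosing both is ((Papio,Anas,Salmonella),(Triturus,Ateles),(Castanea,((Pongo,(((Pan,Kluyveromyces),Gasterosteus,(Canis,Saccharomyces)),Colobus)),Oncorhynchus))); the answer is its 14 terminal taxa in alphabetical order.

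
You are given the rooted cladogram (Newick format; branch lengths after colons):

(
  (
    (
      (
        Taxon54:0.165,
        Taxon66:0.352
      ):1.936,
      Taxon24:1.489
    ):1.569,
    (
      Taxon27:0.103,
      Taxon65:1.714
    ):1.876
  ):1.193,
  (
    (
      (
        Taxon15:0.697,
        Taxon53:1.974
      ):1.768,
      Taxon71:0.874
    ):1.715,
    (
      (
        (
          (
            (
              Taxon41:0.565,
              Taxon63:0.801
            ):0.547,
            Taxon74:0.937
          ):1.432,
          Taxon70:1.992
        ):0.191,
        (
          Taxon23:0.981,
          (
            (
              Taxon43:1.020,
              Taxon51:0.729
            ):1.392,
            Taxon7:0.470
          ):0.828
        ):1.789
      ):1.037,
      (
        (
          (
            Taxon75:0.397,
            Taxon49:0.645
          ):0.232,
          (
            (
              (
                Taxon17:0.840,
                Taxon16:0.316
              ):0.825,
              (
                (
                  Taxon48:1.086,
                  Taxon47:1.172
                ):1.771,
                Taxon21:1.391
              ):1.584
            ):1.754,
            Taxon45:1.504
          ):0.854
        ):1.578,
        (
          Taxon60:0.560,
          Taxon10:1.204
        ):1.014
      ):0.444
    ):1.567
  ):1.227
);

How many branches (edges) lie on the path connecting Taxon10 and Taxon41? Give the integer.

The MRCA of Taxon10 and Taxon41 is the node subtending (((((Taxon41,Taxon63),Taxon74),Taxon70),(Taxon23,((Taxon43,Taxon51),Taxon7))),(((Taxon75,Taxon49),(((Taxon17,Taxon16),((Taxon48,Taxon47),Taxon21)),Taxon45)),(Taxon60,Taxon10))).
From Taxon10 up to that node: 3 branches. From Taxon41 up to the same node: 5 branches. Total: 3 + 5 = 8.

8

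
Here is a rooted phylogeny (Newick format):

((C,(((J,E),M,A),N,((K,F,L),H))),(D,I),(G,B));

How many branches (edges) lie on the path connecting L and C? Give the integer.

5

The MRCA of L and C is the node subtending (C,(((J,E),M,A),N,((K,F,L),H))).
From L up to that node: 4 branches. From C up to the same node: 1 branch. Total: 4 + 1 = 5.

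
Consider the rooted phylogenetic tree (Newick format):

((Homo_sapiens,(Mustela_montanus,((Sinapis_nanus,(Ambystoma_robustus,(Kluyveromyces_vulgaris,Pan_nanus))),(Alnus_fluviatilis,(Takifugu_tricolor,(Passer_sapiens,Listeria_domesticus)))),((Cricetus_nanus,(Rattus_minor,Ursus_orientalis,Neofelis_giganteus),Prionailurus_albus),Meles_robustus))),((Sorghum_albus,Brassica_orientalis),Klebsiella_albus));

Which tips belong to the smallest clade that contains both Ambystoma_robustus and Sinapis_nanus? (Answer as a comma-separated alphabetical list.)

Tracing Ambystoma_robustus: it sits inside (Ambystoma_robustus,(Kluyveromyces_vulgaris,Pan_nanus)).
Tracing Sinapis_nanus: it sits inside (Sinapis_nanus,(Ambystoma_robustus,(Kluyveromyces_vulgaris,Pan_nanus))).
The smallest clade enclosing both is (Sinapis_nanus,(Ambystoma_robustus,(Kluyveromyces_vulgaris,Pan_nanus))); the answer is its 4 terminal taxa in alphabetical order.

Ambystoma_robustus, Kluyveromyces_vulgaris, Pan_nanus, Sinapis_nanus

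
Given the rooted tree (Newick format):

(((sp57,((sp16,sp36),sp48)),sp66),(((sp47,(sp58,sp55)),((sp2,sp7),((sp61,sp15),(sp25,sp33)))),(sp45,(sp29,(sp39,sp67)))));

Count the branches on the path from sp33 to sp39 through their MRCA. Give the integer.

9

The MRCA of sp33 and sp39 is the node subtending (((sp47,(sp58,sp55)),((sp2,sp7),((sp61,sp15),(sp25,sp33)))),(sp45,(sp29,(sp39,sp67)))).
From sp33 up to that node: 5 branches. From sp39 up to the same node: 4 branches. Total: 5 + 4 = 9.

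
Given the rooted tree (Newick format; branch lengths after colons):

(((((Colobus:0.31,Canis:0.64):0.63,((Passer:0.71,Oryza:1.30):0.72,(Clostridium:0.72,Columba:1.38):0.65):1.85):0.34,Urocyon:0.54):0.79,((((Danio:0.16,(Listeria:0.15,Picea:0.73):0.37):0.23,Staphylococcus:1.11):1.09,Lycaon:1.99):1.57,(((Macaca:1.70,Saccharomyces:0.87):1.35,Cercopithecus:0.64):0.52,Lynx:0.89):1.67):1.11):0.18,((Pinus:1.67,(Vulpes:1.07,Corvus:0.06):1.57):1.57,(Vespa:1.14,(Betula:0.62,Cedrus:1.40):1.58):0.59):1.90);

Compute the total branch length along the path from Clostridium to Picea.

9.45

The path runs Clostridium → … → MRCA → … → Picea; the MRCA is the node subtending ((((Colobus,Canis),((Passer,Oryza),(Clostridium,Columba))),Urocyon),((((Danio,(Listeria,Picea)),Staphylococcus),Lycaon),(((Macaca,Saccharomyces),Cercopithecus),Lynx))).
Branch lengths along that path: 0.72 + 0.65 + 1.85 + 0.34 + 0.79 + 1.11 + 1.57 + 1.09 + 0.23 + 0.37 + 0.73 = 9.45.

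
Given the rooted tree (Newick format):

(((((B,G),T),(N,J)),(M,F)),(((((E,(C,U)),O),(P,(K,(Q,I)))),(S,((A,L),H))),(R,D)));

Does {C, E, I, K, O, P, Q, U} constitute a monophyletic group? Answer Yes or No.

The most recent common ancestor of these taxa subtends (((E,(C,U)),O),(P,(K,(Q,I)))).
That clade has exactly 8 tips — every listed taxon and nothing else — so the group is monophyletic.

Yes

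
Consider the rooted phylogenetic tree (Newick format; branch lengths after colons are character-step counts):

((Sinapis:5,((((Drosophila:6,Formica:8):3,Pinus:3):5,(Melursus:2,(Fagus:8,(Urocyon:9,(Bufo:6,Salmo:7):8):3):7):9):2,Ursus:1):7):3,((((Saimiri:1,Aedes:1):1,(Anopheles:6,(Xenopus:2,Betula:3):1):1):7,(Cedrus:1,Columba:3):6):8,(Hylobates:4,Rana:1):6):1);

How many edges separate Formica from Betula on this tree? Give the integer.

12

The MRCA of Formica and Betula is the root of the tree.
From Formica up to that node: 6 branches. From Betula up to the same node: 6 branches. Total: 6 + 6 = 12.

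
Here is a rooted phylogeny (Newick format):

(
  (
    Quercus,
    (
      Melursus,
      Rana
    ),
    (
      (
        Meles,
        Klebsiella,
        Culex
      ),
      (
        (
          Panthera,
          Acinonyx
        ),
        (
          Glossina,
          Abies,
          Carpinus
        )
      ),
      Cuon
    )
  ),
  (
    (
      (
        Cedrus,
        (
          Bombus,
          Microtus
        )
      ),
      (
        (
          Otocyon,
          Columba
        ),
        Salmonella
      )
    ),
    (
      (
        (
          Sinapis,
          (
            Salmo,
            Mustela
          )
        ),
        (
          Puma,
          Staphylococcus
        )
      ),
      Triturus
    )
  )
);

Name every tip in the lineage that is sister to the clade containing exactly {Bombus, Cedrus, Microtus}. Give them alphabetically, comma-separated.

Columba, Otocyon, Salmonella

The clade containing exactly {Bombus, Cedrus, Microtus} attaches to the tree at the node subtending ((Cedrus,(Bombus,Microtus)),((Otocyon,Columba),Salmonella)).
The other lineage descending from that same node — the sister group — is ((Otocyon,Columba),Salmonella); its 3 tips in alphabetical order are the answer.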